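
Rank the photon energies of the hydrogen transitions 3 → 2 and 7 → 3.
3 → 2

Calculate the energy for each transition:

Transition 3 → 2:
ΔE₁ = |E_2 - E_3| = |-13.6057/2² - (-13.6057/3²)|
ΔE₁ = |-3.401425000 - (-1.511744444)| = 1.889681 eV

Transition 7 → 3:
ΔE₂ = |E_3 - E_7| = |-13.6057/3² - (-13.6057/7²)|
ΔE₂ = |-1.511744444 - (-0.277667347)| = 1.234077 eV

Since 1.889681 eV > 1.234077 eV, the transition 3 → 2 emits the more energetic photon.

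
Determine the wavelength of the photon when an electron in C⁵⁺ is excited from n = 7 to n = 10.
243.202568 nm

First, find the transition energy using E_n = -13.6057 Z² / n² eV:
E_7 = -13.6057 × 6² / 7² = -9.9960244898 eV
E_10 = -13.6057 × 6² / 10² = -4.8980520000 eV

Photon energy: |ΔE| = |E_10 - E_7| = 5.0979724898 eV

Convert to wavelength using E = hc/λ with hc = 1239.84 eV·nm:
λ = hc/E = 1239.84 eV·nm / 5.0979724898 eV
λ = 243.202568 nm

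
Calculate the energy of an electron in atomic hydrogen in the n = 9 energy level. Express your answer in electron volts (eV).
-0.168 eV

The energy levels of a hydrogen-like atom are given by:
E_n = -13.6057 eV / n²

For n = 9:
E_9 = -13.6057 eV / 9²
E_9 = -13.6057 eV / 81
E_9 = -0.168 eV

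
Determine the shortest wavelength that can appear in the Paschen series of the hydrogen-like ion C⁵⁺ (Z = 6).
22.782 nm

The series limit corresponds to the transition from n = ∞ to n = 3.
This is the highest energy (shortest wavelength) transition in the Paschen series.

E_∞ = 0 eV
E_3 = -13.6057 × 6² / 3² = -54.42280 eV

Energy at series limit:
ΔE = E_∞ - E_3 = 0 - (-54.42280) = 54.42280 eV
λ = hc/E = 1239.84 eV·nm / 54.42280 eV = 22.782 nm

This energy equals the ionization energy from the n = 3 state of C⁵⁺.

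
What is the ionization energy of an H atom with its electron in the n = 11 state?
0.11244 eV

The ionization energy is the energy needed to remove the electron completely (n → ∞).

For hydrogen, E_n = -13.6057 eV / n².

At n = 11: E_11 = -13.6057 / 11² = -0.11244380 eV
At n = ∞: E_∞ = 0 eV

Ionization energy = E_∞ - E_11 = 0 - (-0.11244380) = 0.11244380 eV
Ionization energy ≈ 0.11244 eV

This is also called the binding energy of the electron in state n = 11.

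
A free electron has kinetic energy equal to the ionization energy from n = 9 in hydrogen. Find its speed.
2.4308e+05 m/s (or 0.081% of c)

The binding energy at n = 9 for hydrogen is:
E_9 = -13.6057/9² = -0.16797160 eV
|E_9| = 0.16797160 eV

Convert to Joules:
KE = 0.16797160 eV × (1.602177 × 10⁻¹⁹ J/eV) = 2.691202e-20 J

Using KE = ½mv²:
v = √(2·KE/m_e)
v = √(2 × 2.691202e-20 J / 9.10938 × 10⁻³¹ kg)
v = 2.4308e+05 m/s

This is approximately 0.081% the speed of light.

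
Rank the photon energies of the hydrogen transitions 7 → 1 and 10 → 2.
7 → 1

Calculate the energy for each transition:

Transition 7 → 1:
ΔE₁ = |E_1 - E_7| = |-13.6057/1² - (-13.6057/7²)|
ΔE₁ = |-13.605700000 - (-0.277667347)| = 13.328033 eV

Transition 10 → 2:
ΔE₂ = |E_2 - E_10| = |-13.6057/2² - (-13.6057/10²)|
ΔE₂ = |-3.401425000 - (-0.136057000)| = 3.265368 eV

Since 13.328033 eV > 3.265368 eV, the transition 7 → 1 emits the more energetic photon.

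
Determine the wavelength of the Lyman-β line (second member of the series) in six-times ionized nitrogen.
2.09219 nm

The lines of a series are numbered from the longest wavelength (smallest ΔE) outward; the second line is the transition from n = n_f + 2 to n_f.
The Lyman series has all transitions ending at n_f = 1.

For N⁶⁺ (Z = 7), the second line (β-line) is the jump from n = 3 to n = 1:
E_3 = -13.6057 × 7² / 3² = -74.0754778 eV
E_1 = -13.6057 × 7² / 1² = -666.6793000 eV
ΔE = E_3 - E_1 = 592.6038222 eV

λ = hc/E = 1239.84 eV·nm / 592.6038222 eV
λ = 2.09219 nm

This is the β-line of the Lyman series in N⁶⁺.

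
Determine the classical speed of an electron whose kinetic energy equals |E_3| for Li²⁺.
2.18769e+06 m/s (or 0.7297% of c)

The binding energy at n = 3 for Li²⁺ is:
E_3 = -13.6057 × 3²/3² = -13.6057000 eV
|E_3| = 13.6057000 eV

Convert to Joules:
KE = 13.6057000 eV × (1.602177 × 10⁻¹⁹ J/eV) = 2.1798740e-18 J

Using KE = ½mv²:
v = √(2·KE/m_e)
v = √(2 × 2.1798740e-18 J / 9.10938 × 10⁻³¹ kg)
v = 2.18769e+06 m/s

This is approximately 0.7297% the speed of light.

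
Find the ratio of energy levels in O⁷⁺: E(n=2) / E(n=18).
81.00000

Using E_n = -13.6057 Z² / n² eV with Z = 8:

E_2 = -13.6057 × 8² / 2² = -870.7648 / 4 = -217.69120000000 eV
E_18 = -13.6057 × 8² / 18² = -870.7648 / 324 = -2.68754567901 eV

The ratio is:
E_2/E_18 = (-217.69120000000) / (-2.68754567901)
E_2/E_18 = (-870.7648/4) / (-870.7648/324)
E_2/E_18 = 324/4
E_2/E_18 = 81.00000
(Note: the Z² factors cancel in the ratio.)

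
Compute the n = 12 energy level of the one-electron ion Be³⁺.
-1.51 eV

For hydrogen-like ions, the energy levels scale with Z²:
E_n = -13.6057 Z² / n² eV

For Be³⁺ (Z = 4) at n = 12:
E_12 = -13.6057 × 4² / 12²
E_12 = -13.6057 × 16 / 144
E_12 = -217.6912 / 144
E_12 = -1.51 eV

The energy is 16 times more negative than hydrogen at the same n due to the stronger nuclear charge.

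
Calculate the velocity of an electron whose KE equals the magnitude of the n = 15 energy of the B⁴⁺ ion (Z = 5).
7.292e+05 m/s (or 0.243245% of c)

The binding energy at n = 15 for B⁴⁺ is:
E_15 = -13.6057 × 5²/15² = -1.51174444 eV
|E_15| = 1.51174444 eV

Convert to Joules:
KE = 1.51174444 eV × (1.602177 × 10⁻¹⁹ J/eV) = 2.42208e-19 J

Using KE = ½mv²:
v = √(2·KE/m_e)
v = √(2 × 2.42208e-19 J / 9.10938 × 10⁻³¹ kg)
v = 7.292e+05 m/s

This is approximately 0.243245% the speed of light.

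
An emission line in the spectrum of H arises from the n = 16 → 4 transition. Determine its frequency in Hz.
1.928e+14 Hz

First, find the transition energy:
E_16 = -13.6057 / 16² = -0.0531473 eV
E_4 = -13.6057 / 4² = -0.8503563 eV
|ΔE| = |E_4 - E_16| = 0.7972090 eV

Convert to Joules: E = 0.7972090 eV × (1.602177 × 10⁻¹⁹ J/eV) = 1.27727e-19 J

Using E = hf:
f = E/h = 1.27727e-19 J / (6.62607 × 10⁻³⁴ J·s)
f = 1.928e+14 Hz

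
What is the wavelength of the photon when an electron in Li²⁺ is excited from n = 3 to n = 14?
95.512281 nm

First, find the transition energy using E_n = -13.6057 Z² / n² eV:
E_3 = -13.6057 × 3² / 3² = -13.60570000 eV
E_14 = -13.6057 × 3² / 14² = -0.62475153 eV

Photon energy: |ΔE| = |E_14 - E_3| = 12.98094847 eV

Convert to wavelength using E = hc/λ with hc = 1239.84 eV·nm:
λ = hc/E = 1239.84 eV·nm / 12.98094847 eV
λ = 95.512281 nm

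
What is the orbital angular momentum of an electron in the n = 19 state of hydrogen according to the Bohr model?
2.004e-33 J·s (or 19ℏ)

In the Bohr model, angular momentum is quantized:
L = nℏ

where ℏ = h/(2π) = 1.05457e-34 J·s

For n = 19:
L = 19 × 1.05457e-34 J·s
L = 2.004e-33 J·s

This can also be written as L = 19ℏ.
The angular momentum is an integer multiple of the reduced Planck constant.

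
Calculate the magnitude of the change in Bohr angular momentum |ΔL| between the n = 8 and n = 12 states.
4.22e-34 J·s (or 4ℏ)

In the Bohr model, L_n = nℏ where ℏ = 1.0546e-34 J·s.

L_12 = 12ℏ = 1.2655e-33 J·s
L_8 = 8ℏ = 8.4368e-34 J·s

ΔL = L_12 - L_8 = (12 - 8)ℏ = 4ℏ
ΔL = 4 × 1.0546e-34 J·s = 4.22e-34 J·s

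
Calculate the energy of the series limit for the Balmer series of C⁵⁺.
122.45 eV

The series limit corresponds to the transition from n = ∞ to n = 2.
This is the highest energy (shortest wavelength) transition in the Balmer series.

E_∞ = 0 eV
E_2 = -13.6057 × 6² / 2² = -122.45 eV

Energy at series limit:
ΔE = E_∞ - E_2 = 0 - (-122.45) = 122.45 eV

This energy equals the ionization energy from the n = 2 state of C⁵⁺.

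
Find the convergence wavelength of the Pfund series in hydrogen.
2278.1628 nm

The series limit corresponds to the transition from n = ∞ to n = 5.
This is the highest energy (shortest wavelength) transition in the Pfund series.

E_∞ = 0 eV
E_5 = -13.6057 / 5² = -0.5442280000 eV

Energy at series limit:
ΔE = E_∞ - E_5 = 0 - (-0.5442280000) = 0.5442280000 eV
λ = hc/E = 1239.84 eV·nm / 0.5442280000 eV = 2278.1628 nm

This energy equals the ionization energy from the n = 5 state of hydrogen.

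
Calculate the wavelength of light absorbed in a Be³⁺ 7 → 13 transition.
393.0305 nm

First, find the transition energy using E_n = -13.6057 Z² / n² eV:
E_7 = -13.6057 × 4² / 7² = -4.44267755 eV
E_13 = -13.6057 × 4² / 13² = -1.28811361 eV

Photon energy: |ΔE| = |E_13 - E_7| = 3.15456394 eV

Convert to wavelength using E = hc/λ with hc = 1239.84 eV·nm:
λ = hc/E = 1239.84 eV·nm / 3.15456394 eV
λ = 393.0305 nm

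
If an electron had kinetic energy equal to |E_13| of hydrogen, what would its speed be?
1.683e+05 m/s (or 0.056134% of c)

The binding energy at n = 13 for hydrogen is:
E_13 = -13.6057/13² = -0.08050710 eV
|E_13| = 0.08050710 eV

Convert to Joules:
KE = 0.08050710 eV × (1.602177 × 10⁻¹⁹ J/eV) = 1.28987e-20 J

Using KE = ½mv²:
v = √(2·KE/m_e)
v = √(2 × 1.28987e-20 J / 9.10938 × 10⁻³¹ kg)
v = 1.683e+05 m/s

This is approximately 0.056134% the speed of light.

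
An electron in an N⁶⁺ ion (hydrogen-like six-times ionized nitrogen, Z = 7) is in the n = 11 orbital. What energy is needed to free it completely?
5.51 eV

The ionization energy is the energy needed to remove the electron completely (n → ∞).

For a hydrogen-like ion with Z = 7, E_n = -13.6057 Z² / n² eV.

At n = 11: E_11 = -13.6057 × 7² / 11² = -5.50975 eV
At n = ∞: E_∞ = 0 eV

Ionization energy = E_∞ - E_11 = 0 - (-5.50975) = 5.50975 eV
Ionization energy ≈ 5.51 eV

This is also called the binding energy of the electron in state n = 11.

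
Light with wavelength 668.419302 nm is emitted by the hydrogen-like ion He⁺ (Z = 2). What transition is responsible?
n = 13 → n = 5

First, find the photon energy from the wavelength (hc = 1239.84 eV·nm):
E = hc/λ = 1239.84 eV·nm / 668.419302 nm = 1.8548836 eV

The energy levels of He⁺ satisfy E_n = -13.6057 × 2² / n² eV, so an emission n_i → n_f releases
ΔE = 13.6057 × 2² × (1/n_f² − 1/n_i²) eV.

Setting ΔE equal to the photon energy:
1/n_f² − 1/n_i² = 1.8548836 / (13.6057 × 2²) = 0.034082840

Since 1/n_i² must be positive, we need 1/n_f² > 0.034082840, i.e. n_f ≤ 5. For each allowed n_f, solve n_i = (1/n_f² − 0.034082840)^(−1/2) and check whether it is a whole number:
  n_f = 1: 1/n_i² = 1.000000000 − 0.034082840 = 0.965917160 → n_i = 1.017  (not an integer) ✗
  n_f = 2: 1/n_i² = 0.250000000 − 0.034082840 = 0.215917160 → n_i = 2.152  (not an integer) ✗
  n_f = 3: 1/n_i² = 0.111111111 − 0.034082840 = 0.077028271 → n_i = 3.603  (not an integer) ✗
  n_f = 4: 1/n_i² = 0.062500000 − 0.034082840 = 0.028417160 → n_i = 5.932  (not an integer) ✗
  n_f = 5: 1/n_i² = 0.040000000 − 0.034082840 = 0.005917160 → n_i = 13.000  → integer, n_i = 13 ✓

Only n_f = 5 gives an integer upper level, n_i = 13.

The transition is from n = 13 to n = 5 (emission).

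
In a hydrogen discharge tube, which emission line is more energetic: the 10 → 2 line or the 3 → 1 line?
3 → 1

Calculate the energy for each transition:

Transition 10 → 2:
ΔE₁ = |E_2 - E_10| = |-13.6057/2² - (-13.6057/10²)|
ΔE₁ = |-3.40142500 - (-0.13605700)| = 3.26537 eV

Transition 3 → 1:
ΔE₂ = |E_1 - E_3| = |-13.6057/1² - (-13.6057/3²)|
ΔE₂ = |-13.60570000 - (-1.51174444)| = 12.09396 eV

Since 12.09396 eV > 3.26537 eV, the transition 3 → 1 emits the more energetic photon.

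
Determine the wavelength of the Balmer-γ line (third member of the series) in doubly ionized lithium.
48.22 nm

The lines of a series are numbered from the longest wavelength (smallest ΔE) outward; the third line is the transition from n = n_f + 3 to n_f.
The Balmer series has all transitions ending at n_f = 2.

For Li²⁺ (Z = 3), the third line (γ-line) is the jump from n = 5 to n = 2:
E_5 = -13.6057 × 3² / 5² = -4.8981 eV
E_2 = -13.6057 × 3² / 2² = -30.6128 eV
ΔE = E_5 - E_2 = 25.7147 eV

λ = hc/E = 1239.84 eV·nm / 25.7147 eV
λ = 48.22 nm

This is the γ-line of the Balmer series in Li²⁺.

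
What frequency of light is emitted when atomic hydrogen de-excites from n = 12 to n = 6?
6.8538e+13 Hz

First, find the transition energy:
E_12 = -13.6057 / 12² = -0.09448403 eV
E_6 = -13.6057 / 6² = -0.37793611 eV
|ΔE| = |E_6 - E_12| = 0.28345208 eV

Convert to Joules: E = 0.28345208 eV × (1.602177 × 10⁻¹⁹ J/eV) = 4.541404e-20 J

Using E = hf:
f = E/h = 4.541404e-20 J / (6.62607 × 10⁻³⁴ J·s)
f = 6.8538e+13 Hz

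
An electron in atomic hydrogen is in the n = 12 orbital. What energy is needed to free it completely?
0.09 eV

The ionization energy is the energy needed to remove the electron completely (n → ∞).

For hydrogen, E_n = -13.6057 eV / n².

At n = 12: E_12 = -13.6057 / 12² = -0.09448 eV
At n = ∞: E_∞ = 0 eV

Ionization energy = E_∞ - E_12 = 0 - (-0.09448) = 0.09448 eV
Ionization energy ≈ 0.09 eV

This is also called the binding energy of the electron in state n = 12.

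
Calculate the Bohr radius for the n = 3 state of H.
0.47626 nm (or 4.76259 Å)

The Bohr radius formula is:
r_n = n² a₀ / Z

where a₀ = 0.05291772 nm is the Bohr radius.

For H (Z = 1) at n = 3:
r_3 = 3² × 0.05291772 nm / 1
r_3 = 9 × 0.05291772 nm / 1
r_3 = 0.476259 nm / 1
r_3 = 0.47626 nm

The electron orbits at approximately 0.47626 nm from the nucleus.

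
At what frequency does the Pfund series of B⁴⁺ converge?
3.2898e+15 Hz

The series limit corresponds to the transition from n = ∞ to n = 5.
This is the highest energy (shortest wavelength) transition in the Pfund series.

E_∞ = 0 eV
E_5 = -13.6057 × 5² / 5² = -13.605700 eV

Energy at series limit:
ΔE = E_∞ - E_5 = 0 - (-13.605700) = 13.605700 eV
E = 13.605700 eV × (1.602177 × 10⁻¹⁹ J/eV) = 2.179874e-18 J
f = E/h = 2.179874e-18 J / (6.62607 × 10⁻³⁴ J·s) = 3.2898e+15 Hz

This energy equals the ionization energy from the n = 5 state of B⁴⁺.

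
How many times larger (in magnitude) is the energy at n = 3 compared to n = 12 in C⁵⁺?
16.0000

Using E_n = -13.6057 Z² / n² eV with Z = 6:

E_3 = -13.6057 × 6² / 3² = -489.8052 / 9 = -54.4228000000 eV
E_12 = -13.6057 × 6² / 12² = -489.8052 / 144 = -3.4014250000 eV

The ratio is:
E_3/E_12 = (-54.4228000000) / (-3.4014250000)
E_3/E_12 = (-489.8052/9) / (-489.8052/144)
E_3/E_12 = 144/9
E_3/E_12 = 16.0000
(Note: the Z² factors cancel in the ratio.)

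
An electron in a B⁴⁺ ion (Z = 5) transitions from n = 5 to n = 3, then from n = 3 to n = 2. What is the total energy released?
71.43 eV

The energy levels of B⁴⁺ are E_n = -13.6057 × 5² / n² eV.

First transition (5 → 3):
ΔE₁ = |E_3 - E_5|
ΔE₁ = |-37.79361111 - (-13.60570000)| = 24.18791 eV

Second transition (3 → 2):
ΔE₂ = |E_2 - E_3|
ΔE₂ = |-85.03562500 - (-37.79361111)| = 47.24201 eV

Total energy released:
E_total = ΔE₁ + ΔE₂ = 24.18791 + 47.24201 = 71.43 eV

Note: This equals the direct transition 5 → 2: 71.43 eV ✓
Energy is conserved regardless of the path taken.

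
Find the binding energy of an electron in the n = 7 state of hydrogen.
0.278 eV

The ionization energy is the energy needed to remove the electron completely (n → ∞).

For hydrogen, E_n = -13.6057 eV / n².

At n = 7: E_7 = -13.6057 / 7² = -0.277667 eV
At n = ∞: E_∞ = 0 eV

Ionization energy = E_∞ - E_7 = 0 - (-0.277667) = 0.277667 eV
Ionization energy ≈ 0.278 eV

This is also called the binding energy of the electron in state n = 7.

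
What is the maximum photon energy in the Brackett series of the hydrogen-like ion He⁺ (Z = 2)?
3.4014 eV

The series limit corresponds to the transition from n = ∞ to n = 4.
This is the highest energy (shortest wavelength) transition in the Brackett series.

E_∞ = 0 eV
E_4 = -13.6057 × 2² / 4² = -3.4014 eV

Energy at series limit:
ΔE = E_∞ - E_4 = 0 - (-3.4014) = 3.4014 eV

This energy equals the ionization energy from the n = 4 state of He⁺.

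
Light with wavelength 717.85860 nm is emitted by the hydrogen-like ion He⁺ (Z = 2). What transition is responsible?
n = 11 → n = 5

First, find the photon energy from the wavelength (hc = 1239.84 eV·nm):
E = hc/λ = 1239.84 eV·nm / 717.85860 nm = 1.7271368 eV

The energy levels of He⁺ satisfy E_n = -13.6057 × 2² / n² eV, so an emission n_i → n_f releases
ΔE = 13.6057 × 2² × (1/n_f² − 1/n_i²) eV.

Setting ΔE equal to the photon energy:
1/n_f² − 1/n_i² = 1.7271368 / (13.6057 × 2²) = 0.031735537

Since 1/n_i² must be positive, we need 1/n_f² > 0.031735537, i.e. n_f ≤ 5. For each allowed n_f, solve n_i = (1/n_f² − 0.031735537)^(−1/2) and check whether it is a whole number:
  n_f = 1: 1/n_i² = 1.000000000 − 0.031735537 = 0.968264463 → n_i = 1.016  (not an integer) ✗
  n_f = 2: 1/n_i² = 0.250000000 − 0.031735537 = 0.218264463 → n_i = 2.140  (not an integer) ✗
  n_f = 3: 1/n_i² = 0.111111111 − 0.031735537 = 0.079375574 → n_i = 3.549  (not an integer) ✗
  n_f = 4: 1/n_i² = 0.062500000 − 0.031735537 = 0.030764463 → n_i = 5.701  (not an integer) ✗
  n_f = 5: 1/n_i² = 0.040000000 − 0.031735537 = 0.008264463 → n_i = 11.000  → integer, n_i = 11 ✓

Only n_f = 5 gives an integer upper level, n_i = 11.

The transition is from n = 11 to n = 5 (emission).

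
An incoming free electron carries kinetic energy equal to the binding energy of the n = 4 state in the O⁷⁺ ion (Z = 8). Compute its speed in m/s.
4.375e+06 m/s (or 1.4595% of c)

The binding energy at n = 4 for O⁷⁺ is:
E_4 = -13.6057 × 8²/4² = -54.422800 eV
|E_4| = 54.422800 eV

Convert to Joules:
KE = 54.422800 eV × (1.602177 × 10⁻¹⁹ J/eV) = 8.71950e-18 J

Using KE = ½mv²:
v = √(2·KE/m_e)
v = √(2 × 8.71950e-18 J / 9.10938 × 10⁻³¹ kg)
v = 4.375e+06 m/s

This is approximately 1.4595% the speed of light.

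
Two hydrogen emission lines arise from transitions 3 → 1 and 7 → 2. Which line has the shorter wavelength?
3 → 1

Calculate the energy for each transition:

Transition 3 → 1:
ΔE₁ = |E_1 - E_3| = |-13.6057/1² - (-13.6057/3²)|
ΔE₁ = |-13.6057000000 - (-1.5117444444)| = 12.0939556 eV

Transition 7 → 2:
ΔE₂ = |E_2 - E_7| = |-13.6057/2² - (-13.6057/7²)|
ΔE₂ = |-3.4014250000 - (-0.2776673469)| = 3.1237577 eV

Since 12.0939556 eV > 3.1237577 eV, the transition 3 → 1 emits the more energetic photon.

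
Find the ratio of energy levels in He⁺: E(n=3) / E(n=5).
2.77778

Using E_n = -13.6057 Z² / n² eV with Z = 2:

E_3 = -13.6057 × 2² / 3² = -54.4228 / 9 = -6.04697777778 eV
E_5 = -13.6057 × 2² / 5² = -54.4228 / 25 = -2.17691200000 eV

The ratio is:
E_3/E_5 = (-6.04697777778) / (-2.17691200000)
E_3/E_5 = (-54.4228/9) / (-54.4228/25)
E_3/E_5 = 25/9
E_3/E_5 = 2.77778
(Note: the Z² factors cancel in the ratio.)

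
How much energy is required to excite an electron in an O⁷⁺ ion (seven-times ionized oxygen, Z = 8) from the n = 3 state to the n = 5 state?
61.9211 eV

The energy levels of a hydrogen-like atom are E_n = -13.6057 Z² eV / n².

Energy at n = 3: E_3 = -13.6057 × 8² / 3² = -96.7516444 eV
Energy at n = 5: E_5 = -13.6057 × 8² / 5² = -34.8305920 eV

The excitation energy is the difference:
ΔE = E_5 - E_3
ΔE = -34.8305920 - (-96.7516444)
ΔE = 61.9211 eV

Since this is positive, energy must be absorbed (photon absorption).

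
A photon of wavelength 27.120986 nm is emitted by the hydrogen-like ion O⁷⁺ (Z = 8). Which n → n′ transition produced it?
n = 10 → n = 4

First, find the photon energy from the wavelength (hc = 1239.84 eV·nm):
E = hc/λ = 1239.84 eV·nm / 27.120986 nm = 45.715152 eV

The energy levels of O⁷⁺ satisfy E_n = -13.6057 × 8² / n² eV, so an emission n_i → n_f releases
ΔE = 13.6057 × 8² × (1/n_f² − 1/n_i²) eV.

Setting ΔE equal to the photon energy:
1/n_f² − 1/n_i² = 45.715152 / (13.6057 × 8²) = 0.052500000

Since 1/n_i² must be positive, we need 1/n_f² > 0.052500000, i.e. n_f ≤ 4. For each allowed n_f, solve n_i = (1/n_f² − 0.052500000)^(−1/2) and check whether it is a whole number:
  n_f = 1: 1/n_i² = 1.000000000 − 0.052500000 = 0.947500000 → n_i = 1.027  (not an integer) ✗
  n_f = 2: 1/n_i² = 0.250000000 − 0.052500000 = 0.197500000 → n_i = 2.250  (not an integer) ✗
  n_f = 3: 1/n_i² = 0.111111111 − 0.052500000 = 0.058611111 → n_i = 4.131  (not an integer) ✗
  n_f = 4: 1/n_i² = 0.062500000 − 0.052500000 = 0.010000000 → n_i = 10.000  → integer, n_i = 10 ✓

Only n_f = 4 gives an integer upper level, n_i = 10.

The transition is from n = 10 to n = 4 (emission).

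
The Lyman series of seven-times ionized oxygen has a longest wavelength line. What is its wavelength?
1.8985 nm

The longest wavelength corresponds to the smallest energy transition in the series.
The Lyman series has all transitions ending at n_f = 1.

For O⁷⁺ (Z = 8), the first line (α-line) is the jump from n = 2 to n = 1:
E_2 = -13.6057 × 8² / 2² = -217.691200 eV
E_1 = -13.6057 × 8² / 1² = -870.764800 eV
ΔE = E_2 - E_1 = 653.073600 eV

λ = hc/E = 1239.84 eV·nm / 653.073600 eV
λ = 1.8985 nm

This is the α-line of the Lyman series in O⁷⁺.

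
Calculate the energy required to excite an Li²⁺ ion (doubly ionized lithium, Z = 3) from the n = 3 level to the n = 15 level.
13.0615 eV

The energy levels of a hydrogen-like atom are E_n = -13.6057 Z² eV / n².

Energy at n = 3: E_3 = -13.6057 × 3² / 3² = -13.6057000 eV
Energy at n = 15: E_15 = -13.6057 × 3² / 15² = -0.5442280 eV

The excitation energy is the difference:
ΔE = E_15 - E_3
ΔE = -0.5442280 - (-13.6057000)
ΔE = 13.0615 eV

Since this is positive, energy must be absorbed (photon absorption).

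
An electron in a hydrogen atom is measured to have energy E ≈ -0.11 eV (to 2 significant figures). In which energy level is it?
n = 11

The exact energy levels follow E_n = -13.6057 eV / n².

The measured value (-0.11 eV) is reported to only 2 significant figures, so we must test candidate n values and see which one matches to that precision.

Candidate energies:
  n = 9:  E = -13.6057/9² = -0.16797 eV
  n = 10:  E = -13.6057/10² = -0.13606 eV
  n = 11:  E = -13.6057/11² = -0.11244 eV  ← matches
  n = 12:  E = -13.6057/12² = -0.09448 eV
  n = 13:  E = -13.6057/13² = -0.08051 eV

Checking against the measurement of -0.11 eV (2 sig figs), only n = 11 agrees:
E_11 = -0.11244 eV, which rounds to -0.11 eV ✓

Therefore n = 11.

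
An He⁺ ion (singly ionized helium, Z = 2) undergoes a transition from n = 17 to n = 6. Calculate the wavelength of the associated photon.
936.838 nm

First, find the transition energy using E_n = -13.6057 Z² / n² eV:
E_17 = -13.6057 × 2² / 17² = -0.1883142 eV
E_6 = -13.6057 × 2² / 6² = -1.5117444 eV

Photon energy: |ΔE| = |E_6 - E_17| = 1.3234302 eV

Convert to wavelength using E = hc/λ with hc = 1239.84 eV·nm:
λ = hc/E = 1239.84 eV·nm / 1.3234302 eV
λ = 936.838 nm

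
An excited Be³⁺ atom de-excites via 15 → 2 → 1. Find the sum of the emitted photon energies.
216.72368 eV

The energy levels of Be³⁺ are E_n = -13.6057 × 4² / n² eV.

First transition (15 → 2):
ΔE₁ = |E_2 - E_15|
ΔE₁ = |-54.42280000000 - (-0.96751644444)| = 53.45528356 eV

Second transition (2 → 1):
ΔE₂ = |E_1 - E_2|
ΔE₂ = |-217.69120000000 - (-54.42280000000)| = 163.26840000 eV

Total energy released:
E_total = ΔE₁ + ΔE₂ = 53.45528356 + 163.26840000 = 216.72368 eV

Note: This equals the direct transition 15 → 1: 216.72368 eV ✓
Energy is conserved regardless of the path taken.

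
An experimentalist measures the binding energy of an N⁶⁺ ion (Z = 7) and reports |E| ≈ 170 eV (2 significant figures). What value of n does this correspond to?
n = 2

The exact energy levels follow E_n = -13.6057 Z² / n² eV with Z = 7.

The measured value (-170 eV) is reported to only 2 significant figures, so we must test candidate n values and see which one matches to that precision.

Candidate energies:
  n = 1:  E = -13.6057 × 7² / 1² = -666.679300 eV
  n = 2:  E = -13.6057 × 7² / 2² = -166.669825 eV  ← matches
  n = 3:  E = -13.6057 × 7² / 3² = -74.075478 eV
  n = 4:  E = -13.6057 × 7² / 4² = -41.667456 eV

Checking against the measurement of -170 eV (2 sig figs), only n = 2 agrees:
E_2 = -166.669825 eV, which rounds to -170 eV ✓

Therefore n = 2.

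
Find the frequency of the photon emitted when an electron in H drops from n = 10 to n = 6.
5.85e+13 Hz

First, find the transition energy:
E_10 = -13.6057 / 10² = -0.136057 eV
E_6 = -13.6057 / 6² = -0.377936 eV
|ΔE| = |E_6 - E_10| = 0.241879 eV

Convert to Joules: E = 0.241879 eV × (1.602177 × 10⁻¹⁹ J/eV) = 3.8753e-20 J

Using E = hf:
f = E/h = 3.8753e-20 J / (6.62607 × 10⁻³⁴ J·s)
f = 5.85e+13 Hz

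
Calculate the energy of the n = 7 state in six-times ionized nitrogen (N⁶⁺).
-13.6057 eV

For hydrogen-like ions, the energy levels scale with Z²:
E_n = -13.6057 Z² / n² eV

For N⁶⁺ (Z = 7) at n = 7:
E_7 = -13.6057 × 7² / 7²
E_7 = -13.6057 × 49 / 49
E_7 = -666.6793 / 49
E_7 = -13.6057 eV

The energy is 49 times more negative than hydrogen at the same n due to the stronger nuclear charge.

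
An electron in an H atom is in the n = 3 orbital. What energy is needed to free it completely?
1.51 eV

The ionization energy is the energy needed to remove the electron completely (n → ∞).

For hydrogen, E_n = -13.6057 eV / n².

At n = 3: E_3 = -13.6057 / 3² = -1.51174 eV
At n = ∞: E_∞ = 0 eV

Ionization energy = E_∞ - E_3 = 0 - (-1.51174) = 1.51174 eV
Ionization energy ≈ 1.51 eV

This is also called the binding energy of the electron in state n = 3.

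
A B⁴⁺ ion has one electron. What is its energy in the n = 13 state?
-2.01 eV

For hydrogen-like ions, the energy levels scale with Z²:
E_n = -13.6057 Z² / n² eV

For B⁴⁺ (Z = 5) at n = 13:
E_13 = -13.6057 × 5² / 13²
E_13 = -13.6057 × 25 / 169
E_13 = -340.1425 / 169
E_13 = -2.01 eV

The energy is 25 times more negative than hydrogen at the same n due to the stronger nuclear charge.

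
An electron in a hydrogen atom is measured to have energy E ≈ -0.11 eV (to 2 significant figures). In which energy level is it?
n = 11

The exact energy levels follow E_n = -13.6057 eV / n².

The measured value (-0.11 eV) is reported to only 2 significant figures, so we must test candidate n values and see which one matches to that precision.

Candidate energies:
  n = 9:  E = -13.6057/9² = -0.16797 eV
  n = 10:  E = -13.6057/10² = -0.13606 eV
  n = 11:  E = -13.6057/11² = -0.11244 eV  ← matches
  n = 12:  E = -13.6057/12² = -0.09448 eV
  n = 13:  E = -13.6057/13² = -0.08051 eV

Checking against the measurement of -0.11 eV (2 sig figs), only n = 11 agrees:
E_11 = -0.11244 eV, which rounds to -0.11 eV ✓

Therefore n = 11.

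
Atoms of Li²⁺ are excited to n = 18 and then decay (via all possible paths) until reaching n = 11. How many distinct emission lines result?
28

The electron can occupy levels n = 11, 12, ..., 18 during de-excitation — that is m = 18 - 11 + 1 = 8 distinct levels.

The number of distinct spectral lines equals the number of ways to choose 2 of these m levels (each pair gives one possible emission transition):

Number of lines = m(m-1)/2 = 8×7/2 = 28

These correspond to all possible transitions between the 8 levels:
18 → 17, 18 → 16, 18 → 15, 18 → 14, 18 → 13, 18 → 12, 18 → 11, 17 → 16...

Each transition produces a photon with a unique energy (and thus wavelength). This count does not depend on Z.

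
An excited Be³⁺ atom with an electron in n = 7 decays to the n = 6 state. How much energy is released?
1.6043 eV

The energy levels are E_n = -13.6057 Z² eV / n².

Energy at n = 7: E_7 = -13.6057 × 4² / 7² = -4.4426776 eV
Energy at n = 6: E_6 = -13.6057 × 4² / 6² = -6.0469778 eV

For emission (electron falling to lower state), the photon energy is:
E_photon = E_7 - E_6 = |-4.4426776 - (-6.0469778)|
E_photon = 1.6043 eV

This energy is carried away by the emitted photon.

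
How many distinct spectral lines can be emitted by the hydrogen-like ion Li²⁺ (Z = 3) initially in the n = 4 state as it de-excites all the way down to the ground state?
6

The electron can occupy levels n = 1, 2, ..., 4 during de-excitation — that is m = 4 - 1 + 1 = 4 distinct levels.

The number of distinct spectral lines equals the number of ways to choose 2 of these m levels (each pair gives one possible emission transition):

Number of lines = m(m-1)/2 = 4×3/2 = 6

These correspond to all possible transitions between the 4 levels:
4 → 3, 4 → 2, 4 → 1, 3 → 2, 3 → 1, 2 → 1

Each transition produces a photon with a unique energy (and thus wavelength). This count does not depend on Z.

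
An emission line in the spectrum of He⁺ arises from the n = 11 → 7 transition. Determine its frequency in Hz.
1.59804e+14 Hz

First, find the transition energy:
E_11 = -13.6057 × 2² / 11² = -0.449775207 eV
E_7 = -13.6057 × 2² / 7² = -1.110669388 eV
|ΔE| = |E_7 - E_11| = 0.660894181 eV

Convert to Joules: E = 0.660894181 eV × (1.602177 × 10⁻¹⁹ J/eV) = 1.0588695e-19 J

Using E = hf:
f = E/h = 1.0588695e-19 J / (6.62607 × 10⁻³⁴ J·s)
f = 1.59804e+14 Hz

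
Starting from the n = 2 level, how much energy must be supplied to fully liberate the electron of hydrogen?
3.40 eV

The ionization energy is the energy needed to remove the electron completely (n → ∞).

For hydrogen, E_n = -13.6057 eV / n².

At n = 2: E_2 = -13.6057 / 2² = -3.40143 eV
At n = ∞: E_∞ = 0 eV

Ionization energy = E_∞ - E_2 = 0 - (-3.40143) = 3.40143 eV
Ionization energy ≈ 3.40 eV

This is also called the binding energy of the electron in state n = 2.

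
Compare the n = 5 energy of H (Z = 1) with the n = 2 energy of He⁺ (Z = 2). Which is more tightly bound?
He⁺ at n = 2 (E = -13.61 eV)

Using E_n = -13.6057 Z² / n² eV:

H (Z = 1) at n = 5:
E = -13.6057 × 1² / 5² = -13.6057 × 1 / 25 = -0.54423 eV

He⁺ (Z = 2) at n = 2:
E = -13.6057 × 2² / 2² = -13.6057 × 4 / 4 = -13.60570 eV

Since -13.60570 eV < -0.54423 eV,
He⁺ at n = 2 is more tightly bound (requires more energy to ionize).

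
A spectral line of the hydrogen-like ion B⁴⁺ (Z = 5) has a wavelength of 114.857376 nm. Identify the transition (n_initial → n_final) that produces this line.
n = 11 → n = 5

First, find the photon energy from the wavelength (hc = 1239.84 eV·nm):
E = hc/λ = 1239.84 eV·nm / 114.857376 nm = 10.794605 eV

The energy levels of B⁴⁺ satisfy E_n = -13.6057 × 5² / n² eV, so an emission n_i → n_f releases
ΔE = 13.6057 × 5² × (1/n_f² − 1/n_i²) eV.

Setting ΔE equal to the photon energy:
1/n_f² − 1/n_i² = 10.794605 / (13.6057 × 5²) = 0.031735537

Since 1/n_i² must be positive, we need 1/n_f² > 0.031735537, i.e. n_f ≤ 5. For each allowed n_f, solve n_i = (1/n_f² − 0.031735537)^(−1/2) and check whether it is a whole number:
  n_f = 1: 1/n_i² = 1.000000000 − 0.031735537 = 0.968264463 → n_i = 1.016  (not an integer) ✗
  n_f = 2: 1/n_i² = 0.250000000 − 0.031735537 = 0.218264463 → n_i = 2.140  (not an integer) ✗
  n_f = 3: 1/n_i² = 0.111111111 − 0.031735537 = 0.079375574 → n_i = 3.549  (not an integer) ✗
  n_f = 4: 1/n_i² = 0.062500000 − 0.031735537 = 0.030764463 → n_i = 5.701  (not an integer) ✗
  n_f = 5: 1/n_i² = 0.040000000 − 0.031735537 = 0.008264463 → n_i = 11.000  → integer, n_i = 11 ✓

Only n_f = 5 gives an integer upper level, n_i = 11.

The transition is from n = 11 to n = 5 (emission).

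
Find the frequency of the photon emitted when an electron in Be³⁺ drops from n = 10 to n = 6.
9.3578e+14 Hz

First, find the transition energy:
E_10 = -13.6057 × 4² / 10² = -2.17691200 eV
E_6 = -13.6057 × 4² / 6² = -6.04697778 eV
|ΔE| = |E_6 - E_10| = 3.87006578 eV

Convert to Joules: E = 3.87006578 eV × (1.602177 × 10⁻¹⁹ J/eV) = 6.200530e-19 J

Using E = hf:
f = E/h = 6.200530e-19 J / (6.62607 × 10⁻³⁴ J·s)
f = 9.3578e+14 Hz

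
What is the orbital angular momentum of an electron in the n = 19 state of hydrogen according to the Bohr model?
2.00369e-33 J·s (or 19ℏ)

In the Bohr model, angular momentum is quantized:
L = nℏ

where ℏ = h/(2π) = 1.0545718e-34 J·s

For n = 19:
L = 19 × 1.0545718e-34 J·s
L = 2.00369e-33 J·s

This can also be written as L = 19ℏ.
The angular momentum is an integer multiple of the reduced Planck constant.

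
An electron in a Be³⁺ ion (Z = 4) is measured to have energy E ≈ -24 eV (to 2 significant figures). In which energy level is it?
n = 3

The exact energy levels follow E_n = -13.6057 Z² / n² eV with Z = 4.

The measured value (-24 eV) is reported to only 2 significant figures, so we must test candidate n values and see which one matches to that precision.

Candidate energies:
  n = 1:  E = -13.6057 × 4² / 1² = -217.69120 eV
  n = 2:  E = -13.6057 × 4² / 2² = -54.42280 eV
  n = 3:  E = -13.6057 × 4² / 3² = -24.18791 eV  ← matches
  n = 4:  E = -13.6057 × 4² / 4² = -13.60570 eV
  n = 5:  E = -13.6057 × 4² / 5² = -8.70765 eV

Checking against the measurement of -24 eV (2 sig figs), only n = 3 agrees:
E_3 = -24.18791 eV, which rounds to -24 eV ✓

Therefore n = 3.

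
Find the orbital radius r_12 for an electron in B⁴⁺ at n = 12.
1.5240 nm (or 15.2403 Å)

The Bohr radius formula is:
r_n = n² a₀ / Z

where a₀ = 0.0529177 nm is the Bohr radius.

For B⁴⁺ (Z = 5) at n = 12:
r_12 = 12² × 0.0529177 nm / 5
r_12 = 144 × 0.0529177 nm / 5
r_12 = 7.62015 nm / 5
r_12 = 1.5240 nm

The electron orbits at approximately 1.5240 nm from the nucleus.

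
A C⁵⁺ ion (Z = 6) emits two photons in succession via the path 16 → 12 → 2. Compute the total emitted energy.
120.54 eV

The energy levels of C⁵⁺ are E_n = -13.6057 × 6² / n² eV.

First transition (16 → 12):
ΔE₁ = |E_12 - E_16|
ΔE₁ = |-3.40142500 - (-1.91330156)| = 1.48812 eV

Second transition (12 → 2):
ΔE₂ = |E_2 - E_12|
ΔE₂ = |-122.45130000 - (-3.40142500)| = 119.04988 eV

Total energy released:
E_total = ΔE₁ + ΔE₂ = 1.48812 + 119.04988 = 120.54 eV

Note: This equals the direct transition 16 → 2: 120.54 eV ✓
Energy is conserved regardless of the path taken.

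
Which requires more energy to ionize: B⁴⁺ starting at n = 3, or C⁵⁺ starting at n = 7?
B⁴⁺ at n = 3 (E = -37.794 eV)

Using E_n = -13.6057 Z² / n² eV:

B⁴⁺ (Z = 5) at n = 3:
E = -13.6057 × 5² / 3² = -13.6057 × 25 / 9 = -37.793611 eV

C⁵⁺ (Z = 6) at n = 7:
E = -13.6057 × 6² / 7² = -13.6057 × 36 / 49 = -9.996024 eV

Since -37.793611 eV < -9.996024 eV,
B⁴⁺ at n = 3 is more tightly bound (requires more energy to ionize).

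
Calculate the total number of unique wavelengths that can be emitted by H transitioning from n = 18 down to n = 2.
136

The electron can occupy levels n = 2, 3, ..., 18 during de-excitation — that is m = 18 - 2 + 1 = 17 distinct levels.

The number of distinct spectral lines equals the number of ways to choose 2 of these m levels (each pair gives one possible emission transition):

Number of lines = m(m-1)/2 = 17×16/2 = 136

These correspond to all possible transitions between the 17 levels:
18 → 17, 18 → 16, 18 → 15, 18 → 14, 18 → 13, 18 → 12, 18 → 11, 18 → 10...

Each transition produces a photon with a unique energy (and thus wavelength). This count does not depend on Z.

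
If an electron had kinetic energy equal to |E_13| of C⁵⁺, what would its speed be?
1.00970e+06 m/s (or 0.34% of c)

The binding energy at n = 13 for C⁵⁺ is:
E_13 = -13.6057 × 6²/13² = -2.89825562 eV
|E_13| = 2.89825562 eV

Convert to Joules:
KE = 2.89825562 eV × (1.602177 × 10⁻¹⁹ J/eV) = 4.6435185e-19 J

Using KE = ½mv²:
v = √(2·KE/m_e)
v = √(2 × 4.6435185e-19 J / 9.10938 × 10⁻³¹ kg)
v = 1.00970e+06 m/s

This is approximately 0.34% the speed of light.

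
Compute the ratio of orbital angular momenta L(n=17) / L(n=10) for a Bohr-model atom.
1.700000

In the Bohr model, L_n = nℏ, so the ratio is purely the ratio of quantum numbers:

L_17/L_10 = 17ℏ / 10ℏ = 17/10 = 1.700000

The angular momentum scales linearly with n.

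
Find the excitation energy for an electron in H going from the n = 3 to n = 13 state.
1.431 eV

The energy levels of a hydrogen-like atom are E_n = -13.6057 eV / n².

Energy at n = 3: E_3 = -13.6057 / 3² = -1.511744 eV
Energy at n = 13: E_13 = -13.6057 / 13² = -0.080507 eV

The excitation energy is the difference:
ΔE = E_13 - E_3
ΔE = -0.080507 - (-1.511744)
ΔE = 1.431 eV

Since this is positive, energy must be absorbed (photon absorption).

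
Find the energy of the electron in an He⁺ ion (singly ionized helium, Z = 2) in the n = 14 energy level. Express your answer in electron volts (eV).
-0.28 eV

The energy levels of a hydrogen-like atom are given by:
E_n = -13.6057 Z² / n² eV  (with Z = 2 for He⁺)

For n = 14:
E_14 = -13.6057 × 2² / 14²
E_14 = -13.6057 × 4 / 196
E_14 = -0.28 eV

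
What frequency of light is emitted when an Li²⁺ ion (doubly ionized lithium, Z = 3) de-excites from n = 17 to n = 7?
5.02e+14 Hz

First, find the transition energy:
E_17 = -13.6057 × 3² / 17² = -0.423707 eV
E_7 = -13.6057 × 3² / 7² = -2.499006 eV
|ΔE| = |E_7 - E_17| = 2.075299 eV

Convert to Joules: E = 2.075299 eV × (1.602177 × 10⁻¹⁹ J/eV) = 3.3250e-19 J

Using E = hf:
f = E/h = 3.3250e-19 J / (6.62607 × 10⁻³⁴ J·s)
f = 5.02e+14 Hz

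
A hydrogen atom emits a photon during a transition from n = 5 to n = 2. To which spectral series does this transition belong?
Balmer series

The spectral series in hydrogen are named based on the final (lower) energy level:
- Lyman series: n_final = 1 (ultraviolet)
- Balmer series: n_final = 2 (visible/near-UV)
- Paschen series: n_final = 3 (infrared)
- Brackett series: n_final = 4 (infrared)
- Pfund series: n_final = 5 (far infrared)

Since this transition ends at n = 2, it belongs to the Balmer series.

For reference, this 5 → 2 line has photon energy
ΔE = 13.6057 eV × (1/2² - 1/5²) = 2.85719700 eV,
corresponding to wavelength λ = hc/ΔE = 1239.84 eV·nm / 2.85719700 eV = 433.9358 nm in the visible/near-UV region.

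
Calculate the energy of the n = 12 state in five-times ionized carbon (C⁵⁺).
-3.401425 eV

For hydrogen-like ions, the energy levels scale with Z²:
E_n = -13.6057 Z² / n² eV

For C⁵⁺ (Z = 6) at n = 12:
E_12 = -13.6057 × 6² / 12²
E_12 = -13.6057 × 36 / 144
E_12 = -489.8052 / 144
E_12 = -3.401425 eV

The energy is 36 times more negative than hydrogen at the same n due to the stronger nuclear charge.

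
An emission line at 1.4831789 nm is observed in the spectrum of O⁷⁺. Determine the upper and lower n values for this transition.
n = 5 → n = 1

First, find the photon energy from the wavelength (hc = 1239.84 eV·nm):
E = hc/λ = 1239.84 eV·nm / 1.4831789 nm = 835.93422 eV

The energy levels of O⁷⁺ satisfy E_n = -13.6057 × 8² / n² eV, so an emission n_i → n_f releases
ΔE = 13.6057 × 8² × (1/n_f² − 1/n_i²) eV.

Setting ΔE equal to the photon energy:
1/n_f² − 1/n_i² = 835.93422 / (13.6057 × 8²) = 0.96000001

Since 1/n_i² must be positive, we need 1/n_f² > 0.96000001, i.e. n_f ≤ 1. For each allowed n_f, solve n_i = (1/n_f² − 0.96000001)^(−1/2) and check whether it is a whole number:
  n_f = 1: 1/n_i² = 1.00000000 − 0.96000001 = 0.03999999 → n_i = 5.000  → integer, n_i = 5 ✓

Only n_f = 1 gives an integer upper level, n_i = 5.

The transition is from n = 5 to n = 1 (emission).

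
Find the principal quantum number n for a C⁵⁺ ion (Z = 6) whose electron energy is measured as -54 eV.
n = 3

The exact energy levels follow E_n = -13.6057 Z² / n² eV with Z = 6.

The measured value (-54 eV) is reported to only 2 significant figures, so we must test candidate n values and see which one matches to that precision.

Candidate energies:
  n = 1:  E = -13.6057 × 6² / 1² = -489.80520 eV
  n = 2:  E = -13.6057 × 6² / 2² = -122.45130 eV
  n = 3:  E = -13.6057 × 6² / 3² = -54.42280 eV  ← matches
  n = 4:  E = -13.6057 × 6² / 4² = -30.61283 eV
  n = 5:  E = -13.6057 × 6² / 5² = -19.59221 eV

Checking against the measurement of -54 eV (2 sig figs), only n = 3 agrees:
E_3 = -54.42280 eV, which rounds to -54 eV ✓

Therefore n = 3.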